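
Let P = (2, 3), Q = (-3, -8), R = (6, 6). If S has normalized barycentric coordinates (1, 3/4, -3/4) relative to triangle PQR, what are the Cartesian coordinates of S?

S = 1·P + (3/4)·Q + (-3/4)·R.
x-coordinate: 1·2 + (3/4)·(-3) + (-3/4)·6 = -19/4.
y-coordinate: 1·3 + (3/4)·(-8) + (-3/4)·6 = -15/2.

(-19/4, -15/2)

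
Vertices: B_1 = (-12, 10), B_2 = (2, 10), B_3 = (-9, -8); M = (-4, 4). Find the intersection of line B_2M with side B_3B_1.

(-10, -2)

Barycentric coordinates of M with respect to B_1B_2B_3: (1/6, 1/2, 1/3).
On side B_3B_1 the B_2-coordinate is zero; dropping M's B_2-weight 1/2 and renormalizing the remaining 1/3 : 1/6 gives weights 2/3, 1/3 on B_3, B_1.
N = (2/3)·(-9, -8) + (1/3)·(-12, 10) = (-10, -2).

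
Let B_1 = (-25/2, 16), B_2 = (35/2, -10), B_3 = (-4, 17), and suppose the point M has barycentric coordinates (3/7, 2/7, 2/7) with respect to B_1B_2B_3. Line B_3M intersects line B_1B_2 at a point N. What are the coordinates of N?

Line B_3M meets B_1B_2 where the B_3-coordinate vanishes; zeroing M's B_3-weight and renormalizing leaves B_1, B_2-weights 3/7 : 2/7 → (3/5, 2/5).
So N = (3/5)·B_1 + (2/5)·B_2 = (-1/2, 28/5).

(-1/2, 28/5)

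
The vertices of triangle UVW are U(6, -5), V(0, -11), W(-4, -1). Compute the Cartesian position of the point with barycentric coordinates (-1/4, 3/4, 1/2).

(-7/2, -15/2)

P = (-1/4)·U + (3/4)·V + (1/2)·W.
x-coordinate: (-1/4)·6 + (3/4)·0 + (1/2)·(-4) = -7/2.
y-coordinate: (-1/4)·(-5) + (3/4)·(-11) + (1/2)·(-1) = -15/2.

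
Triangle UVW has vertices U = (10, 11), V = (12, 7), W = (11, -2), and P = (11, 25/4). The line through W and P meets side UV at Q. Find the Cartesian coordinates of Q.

Barycentric coordinates of P with respect to UVW: (3/8, 3/8, 1/4).
On side UV the W-coordinate is zero; dropping P's W-weight 1/4 and renormalizing the remaining 3/8 : 3/8 gives weights 1/2, 1/2 on U, V.
Q = (1/2)·(10, 11) + (1/2)·(12, 7) = (11, 9).

(11, 9)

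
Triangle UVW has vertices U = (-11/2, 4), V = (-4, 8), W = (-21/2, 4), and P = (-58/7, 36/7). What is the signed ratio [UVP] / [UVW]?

[UVW] = ½·((-11/2)·(8−4) + (-4)·(4−4) + (-21/2)·(4−8)) = ½·(-22 + 0 + 42) = 10.
[UVP] = ½·((-11/2)·(8−(36/7)) + (-4)·(36/7−4) + (-58/7)·(4−8)) = ½·(-110/7 − 32/7 + 232/7) = 45/7, so the ratio is (45/7)/10 = 9/14.

9/14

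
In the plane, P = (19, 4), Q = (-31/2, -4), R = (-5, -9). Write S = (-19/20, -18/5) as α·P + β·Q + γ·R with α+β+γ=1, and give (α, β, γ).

Signed area of the reference triangle: [PQR] = ½·(19·(-4−(-9)) + (-31/2)·(-9−4) + (-5)·(4−(-4))) = ½·(95 + 403/2 − 40) = 513/4.
[SQR] = ½·((-19/20)·(-4−(-9)) + (-31/2)·(-9−(-18/5)) + (-5)·(-18/5−(-4))) = ½·(-19/4 + 837/10 − 2) = 1539/40, so the P-coordinate is (1539/40)/(513/4) = 3/10.
[PSR] = ½·(19·(-18/5−(-9)) + (-19/20)·(-9−4) + (-5)·(4−(-18/5))) = ½·(513/5 + 247/20 − 38) = 1539/40, so the Q-coordinate is 3/10.
[PQS] = ½·(19·(-4−(-18/5)) + (-31/2)·(-18/5−4) + (-19/20)·(4−(-4))) = ½·(-38/5 + 589/5 − 38/5) = 513/10, so the R-coordinate is 2/5.
Check: 3/10 + 3/10 + 2/5 = 1.

(3/10, 3/10, 2/5)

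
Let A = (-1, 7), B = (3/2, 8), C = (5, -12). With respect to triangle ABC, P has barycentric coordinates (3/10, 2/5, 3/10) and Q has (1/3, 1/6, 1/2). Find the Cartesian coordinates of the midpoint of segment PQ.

Barycentric coordinates of the midpoint are the average: (19/60, 17/60, 2/5).
Converting: (19/60)·A + (17/60)·B + (2/5)·C = (253/120, -19/60).

(253/120, -19/60)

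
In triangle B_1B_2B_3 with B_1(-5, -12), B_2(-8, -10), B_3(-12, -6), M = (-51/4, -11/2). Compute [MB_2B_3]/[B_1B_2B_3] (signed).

-1/4

[B_1B_2B_3] = ½·((-5)·(-10−(-6)) + (-8)·(-6−(-12)) + (-12)·(-12−(-10))) = ½·(20 − 48 + 24) = -2.
[MB_2B_3] = ½·((-51/4)·(-10−(-6)) + (-8)·(-6−(-11/2)) + (-12)·(-11/2−(-10))) = ½·(51 + 4 − 54) = 1/2, so the ratio is (1/2)/(-2) = -1/4.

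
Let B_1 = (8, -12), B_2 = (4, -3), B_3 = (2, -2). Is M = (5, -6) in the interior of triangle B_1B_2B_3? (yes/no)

yes

Barycentric coordinates of M: (5/14, 3/7, 3/14).
The three coordinates are positive, positive, positive; a point is interior exactly when all three are positive.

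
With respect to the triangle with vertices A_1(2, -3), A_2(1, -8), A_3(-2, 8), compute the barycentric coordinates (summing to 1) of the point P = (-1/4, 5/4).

Signed area of the reference triangle: [A_1A_2A_3] = ½·(2·(-8−8) + 1·(8−(-3)) + (-2)·(-3−(-8))) = ½·(-32 + 11 − 10) = -31/2.
[PA_2A_3] = ½·((-1/4)·(-8−8) + 1·(8−(5/4)) + (-2)·(5/4−(-8))) = ½·(4 + 27/4 − 37/2) = -31/8, so the A_1-coordinate is (-31/8)/(-31/2) = 1/4.
[A_1PA_3] = ½·(2·(5/4−8) + (-1/4)·(8−(-3)) + (-2)·(-3−(5/4))) = ½·(-27/2 − 11/4 + 17/2) = -31/8, so the A_2-coordinate is 1/4.
[A_1A_2P] = ½·(2·(-8−(5/4)) + 1·(5/4−(-3)) + (-1/4)·(-3−(-8))) = ½·(-37/2 + 17/4 − 5/4) = -31/4, so the A_3-coordinate is 1/2.

(1/4, 1/4, 1/2)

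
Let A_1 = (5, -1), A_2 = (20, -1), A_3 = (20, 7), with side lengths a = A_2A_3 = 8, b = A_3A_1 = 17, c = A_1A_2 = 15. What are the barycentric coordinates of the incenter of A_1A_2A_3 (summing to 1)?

(1/5, 17/40, 3/8)

The incenter has barycentric coordinates proportional to the opposite side lengths: (8 : 17 : 15).
Normalizing by 8+17+15 = 40 gives (1/5, 17/40, 3/8).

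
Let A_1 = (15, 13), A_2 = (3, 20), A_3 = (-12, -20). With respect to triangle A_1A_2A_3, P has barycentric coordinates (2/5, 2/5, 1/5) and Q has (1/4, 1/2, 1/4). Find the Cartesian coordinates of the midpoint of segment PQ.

(141/40, 349/40)

Barycentric coordinates of the midpoint are the average: (13/40, 9/20, 9/40).
Converting: (13/40)·A_1 + (9/20)·A_2 + (9/40)·A_3 = (141/40, 349/40).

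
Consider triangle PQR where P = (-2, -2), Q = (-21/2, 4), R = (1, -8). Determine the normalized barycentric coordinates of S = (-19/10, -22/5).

Signed area of the reference triangle: [PQR] = ½·((-2)·(4−(-8)) + (-21/2)·(-8−(-2)) + 1·(-2−4)) = ½·(-24 + 63 − 6) = 33/2.
[SQR] = ½·((-19/10)·(4−(-8)) + (-21/2)·(-8−(-22/5)) + 1·(-22/5−4)) = ½·(-114/5 + 189/5 − 42/5) = 33/10, so the P-coordinate is (33/10)/(33/2) = 1/5.
[PSR] = ½·((-2)·(-22/5−(-8)) + (-19/10)·(-8−(-2)) + 1·(-2−(-22/5))) = ½·(-36/5 + 57/5 + 12/5) = 33/10, so the Q-coordinate is 1/5.
[PQS] = ½·((-2)·(4−(-22/5)) + (-21/2)·(-22/5−(-2)) + (-19/10)·(-2−4)) = ½·(-84/5 + 126/5 + 57/5) = 99/10, so the R-coordinate is 3/5.

(1/5, 1/5, 3/5)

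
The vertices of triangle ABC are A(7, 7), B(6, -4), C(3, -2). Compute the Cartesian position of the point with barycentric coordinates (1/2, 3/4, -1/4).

(29/4, 1)

P = (1/2)·A + (3/4)·B + (-1/4)·C.
x-coordinate: (1/2)·7 + (3/4)·6 + (-1/4)·3 = 29/4.
y-coordinate: (1/2)·7 + (3/4)·(-4) + (-1/4)·(-2) = 1.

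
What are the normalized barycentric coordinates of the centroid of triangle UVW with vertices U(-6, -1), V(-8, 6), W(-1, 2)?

The centroid is the average of the vertices, so each weight is 1/3.

(1/3, 1/3, 1/3)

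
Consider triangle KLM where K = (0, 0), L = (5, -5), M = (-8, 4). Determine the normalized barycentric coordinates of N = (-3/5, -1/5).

(3/5, 1/5, 1/5)

Signed area of the reference triangle: [KLM] = ½·(0·(-5−4) + 5·(4−0) + (-8)·(0−(-5))) = ½·(0 + 20 − 40) = -10.
[NLM] = ½·((-3/5)·(-5−4) + 5·(4−(-1/5)) + (-8)·(-1/5−(-5))) = ½·(27/5 + 21 − 192/5) = -6, so the K-coordinate is (-6)/(-10) = 3/5.
[KNM] = ½·(0·(-1/5−4) + (-3/5)·(4−0) + (-8)·(0−(-1/5))) = ½·(0 − 12/5 − 8/5) = -2, so the L-coordinate is 1/5.
[KLN] = ½·(0·(-5−(-1/5)) + 5·(-1/5−0) + (-3/5)·(0−(-5))) = ½·(0 − 1 − 3) = -2, so the M-coordinate is 1/5.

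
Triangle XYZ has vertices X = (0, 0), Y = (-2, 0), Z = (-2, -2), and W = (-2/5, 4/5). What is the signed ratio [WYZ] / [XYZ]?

4/5

[XYZ] = ½·(0·(0−(-2)) + (-2)·(-2−0) + (-2)·(0−0)) = ½·(0 + 4 + 0) = 2.
[WYZ] = ½·((-2/5)·(0−(-2)) + (-2)·(-2−(4/5)) + (-2)·(4/5−0)) = ½·(-4/5 + 28/5 − 8/5) = 8/5, so the ratio is (8/5)/2 = 4/5.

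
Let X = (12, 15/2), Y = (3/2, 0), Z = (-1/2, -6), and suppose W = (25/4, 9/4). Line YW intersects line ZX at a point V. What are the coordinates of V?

(47/6, 3)

Barycentric coordinates of W with respect to XYZ: (1/2, 1/4, 1/4).
On side ZX the Y-coordinate is zero; dropping W's Y-weight 1/4 and renormalizing the remaining 1/4 : 1/2 gives weights 1/3, 2/3 on Z, X.
V = (1/3)·(-1/2, -6) + (2/3)·(12, 15/2) = (47/6, 3).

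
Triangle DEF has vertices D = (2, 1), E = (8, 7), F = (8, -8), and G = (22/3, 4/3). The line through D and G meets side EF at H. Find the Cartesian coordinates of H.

Barycentric coordinates of G with respect to DEF: (1/9, 5/9, 1/3).
On side EF the D-coordinate is zero; dropping G's D-weight 1/9 and renormalizing the remaining 5/9 : 1/3 gives weights 5/8, 3/8 on E, F.
H = (5/8)·(8, 7) + (3/8)·(8, -8) = (8, 11/8).

(8, 11/8)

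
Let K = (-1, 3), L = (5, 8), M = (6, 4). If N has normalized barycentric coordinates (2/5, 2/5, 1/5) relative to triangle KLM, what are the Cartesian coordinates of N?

(14/5, 26/5)

N = (2/5)·K + (2/5)·L + (1/5)·M.
x-coordinate: (2/5)·(-1) + (2/5)·5 + (1/5)·6 = 14/5.
y-coordinate: (2/5)·3 + (2/5)·8 + (1/5)·4 = 26/5.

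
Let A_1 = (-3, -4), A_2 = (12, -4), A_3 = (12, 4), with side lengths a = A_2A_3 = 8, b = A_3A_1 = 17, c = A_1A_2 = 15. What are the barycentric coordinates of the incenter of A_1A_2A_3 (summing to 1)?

(1/5, 17/40, 3/8)

The incenter has barycentric coordinates proportional to the opposite side lengths: (8 : 17 : 15).
Normalizing by 8+17+15 = 40 gives (1/5, 17/40, 3/8).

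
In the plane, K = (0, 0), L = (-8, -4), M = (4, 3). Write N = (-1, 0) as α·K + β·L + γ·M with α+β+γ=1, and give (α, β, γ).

(1/8, 3/8, 1/2)

Signed area of the reference triangle: [KLM] = ½·(0·(-4−3) + (-8)·(3−0) + 4·(0−(-4))) = ½·(0 − 24 + 16) = -4.
[NLM] = ½·((-1)·(-4−3) + (-8)·(3−0) + 4·(0−(-4))) = ½·(7 − 24 + 16) = -1/2, so the K-coordinate is (-1/2)/(-4) = 1/8.
[KNM] = ½·(0·(0−3) + (-1)·(3−0) + 4·(0−0)) = ½·(0 − 3 + 0) = -3/2, so the L-coordinate is 3/8.
[KLN] = ½·(0·(-4−0) + (-8)·(0−0) + (-1)·(0−(-4))) = ½·(0 + 0 − 4) = -2, so the M-coordinate is 1/2.
Check: 1/8 + 3/8 + 1/2 = 1.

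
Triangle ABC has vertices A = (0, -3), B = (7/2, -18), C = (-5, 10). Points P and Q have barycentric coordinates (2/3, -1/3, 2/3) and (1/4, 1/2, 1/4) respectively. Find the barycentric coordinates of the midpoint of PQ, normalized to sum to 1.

(11/24, 1/12, 11/24)

Since both coordinate triples sum to 1, the midpoint's barycentrics are the componentwise average.
(2/3+1/4)/2 = 11/24; similarly 1/12 and 11/24.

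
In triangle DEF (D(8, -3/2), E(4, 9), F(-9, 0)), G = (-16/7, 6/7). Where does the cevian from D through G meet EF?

Barycentric coordinates of G with respect to DEF: (2/7, 1/7, 4/7).
On side EF the D-coordinate is zero; dropping G's D-weight 2/7 and renormalizing the remaining 1/7 : 4/7 gives weights 1/5, 4/5 on E, F.
H = (1/5)·(4, 9) + (4/5)·(-9, 0) = (-32/5, 9/5).

(-32/5, 9/5)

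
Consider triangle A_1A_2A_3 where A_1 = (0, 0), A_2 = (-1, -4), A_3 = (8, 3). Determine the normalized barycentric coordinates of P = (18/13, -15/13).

Signed area of the reference triangle: [A_1A_2A_3] = ½·(0·(-4−3) + (-1)·(3−0) + 8·(0−(-4))) = ½·(0 − 3 + 32) = 29/2.
[PA_2A_3] = ½·((18/13)·(-4−3) + (-1)·(3−(-15/13)) + 8·(-15/13−(-4))) = ½·(-126/13 − 54/13 + 296/13) = 58/13, so the A_1-coordinate is (58/13)/(29/2) = 4/13.
[A_1PA_3] = ½·(0·(-15/13−3) + (18/13)·(3−0) + 8·(0−(-15/13))) = ½·(0 + 54/13 + 120/13) = 87/13, so the A_2-coordinate is 6/13.
[A_1A_2P] = ½·(0·(-4−(-15/13)) + (-1)·(-15/13−0) + (18/13)·(0−(-4))) = ½·(0 + 15/13 + 72/13) = 87/26, so the A_3-coordinate is 3/13.

(4/13, 6/13, 3/13)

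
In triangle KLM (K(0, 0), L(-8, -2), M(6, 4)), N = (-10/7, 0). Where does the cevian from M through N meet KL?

(-8/3, -2/3)

Barycentric coordinates of N with respect to KLM: (4/7, 2/7, 1/7).
On side KL the M-coordinate is zero; dropping N's M-weight 1/7 and renormalizing the remaining 4/7 : 2/7 gives weights 2/3, 1/3 on K, L.
J = (2/3)·(0, 0) + (1/3)·(-8, -2) = (-8/3, -2/3).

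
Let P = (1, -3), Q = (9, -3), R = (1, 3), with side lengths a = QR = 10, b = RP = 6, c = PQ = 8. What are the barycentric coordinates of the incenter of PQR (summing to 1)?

The incenter has barycentric coordinates proportional to the opposite side lengths: (10 : 6 : 8).
Normalizing by 10+6+8 = 24 gives (5/12, 1/4, 1/3).

(5/12, 1/4, 1/3)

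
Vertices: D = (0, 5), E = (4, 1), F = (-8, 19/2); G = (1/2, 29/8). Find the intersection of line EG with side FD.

(-16/3, 8)

Barycentric coordinates of G with respect to DEF: (1/8, 5/8, 1/4).
On side FD the E-coordinate is zero; dropping G's E-weight 5/8 and renormalizing the remaining 1/4 : 1/8 gives weights 2/3, 1/3 on F, D.
H = (2/3)·(-8, 19/2) + (1/3)·(0, 5) = (-16/3, 8).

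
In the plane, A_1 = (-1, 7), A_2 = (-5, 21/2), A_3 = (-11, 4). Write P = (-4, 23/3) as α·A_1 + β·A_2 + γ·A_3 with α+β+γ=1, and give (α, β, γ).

(1/2, 1/3, 1/6)

Signed area of the reference triangle: [A_1A_2A_3] = ½·((-1)·(21/2−4) + (-5)·(4−7) + (-11)·(7−(21/2))) = ½·(-13/2 + 15 + 77/2) = 47/2.
[PA_2A_3] = ½·((-4)·(21/2−4) + (-5)·(4−(23/3)) + (-11)·(23/3−(21/2))) = ½·(-26 + 55/3 + 187/6) = 47/4, so the A_1-coordinate is (47/4)/(47/2) = 1/2.
[A_1PA_3] = ½·((-1)·(23/3−4) + (-4)·(4−7) + (-11)·(7−(23/3))) = ½·(-11/3 + 12 + 22/3) = 47/6, so the A_2-coordinate is 1/3.
[A_1A_2P] = ½·((-1)·(21/2−(23/3)) + (-5)·(23/3−7) + (-4)·(7−(21/2))) = ½·(-17/6 − 10/3 + 14) = 47/12, so the A_3-coordinate is 1/6.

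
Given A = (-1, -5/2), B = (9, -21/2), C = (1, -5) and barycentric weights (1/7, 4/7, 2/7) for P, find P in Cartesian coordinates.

(37/7, -109/14)

P = (1/7)·A + (4/7)·B + (2/7)·C.
x-coordinate: (1/7)·(-1) + (4/7)·9 + (2/7)·1 = 37/7.
y-coordinate: (1/7)·(-5/2) + (4/7)·(-21/2) + (2/7)·(-5) = -109/14.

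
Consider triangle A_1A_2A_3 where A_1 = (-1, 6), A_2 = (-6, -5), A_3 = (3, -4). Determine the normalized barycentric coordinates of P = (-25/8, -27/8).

Signed area of the reference triangle: [A_1A_2A_3] = ½·((-1)·(-5−(-4)) + (-6)·(-4−6) + 3·(6−(-5))) = ½·(1 + 60 + 33) = 47.
[PA_2A_3] = ½·((-25/8)·(-5−(-4)) + (-6)·(-4−(-27/8)) + 3·(-27/8−(-5))) = ½·(25/8 + 15/4 + 39/8) = 47/8, so the A_1-coordinate is (47/8)/47 = 1/8.
[A_1PA_3] = ½·((-1)·(-27/8−(-4)) + (-25/8)·(-4−6) + 3·(6−(-27/8))) = ½·(-5/8 + 125/4 + 225/8) = 235/8, so the A_2-coordinate is 5/8.
[A_1A_2P] = ½·((-1)·(-5−(-27/8)) + (-6)·(-27/8−6) + (-25/8)·(6−(-5))) = ½·(13/8 + 225/4 − 275/8) = 47/4, so the A_3-coordinate is 1/4.
Check: 1/8 + 5/8 + 1/4 = 1.

(1/8, 5/8, 1/4)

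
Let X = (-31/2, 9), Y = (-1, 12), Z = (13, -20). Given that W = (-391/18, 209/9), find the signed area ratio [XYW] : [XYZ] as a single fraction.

-4/9

[XYZ] = ½·((-31/2)·(12−(-20)) + (-1)·(-20−9) + 13·(9−12)) = ½·(-496 + 29 − 39) = -253.
[XYW] = ½·((-31/2)·(12−(209/9)) + (-1)·(209/9−9) + (-391/18)·(9−12)) = ½·(3131/18 − 128/9 + 391/6) = 1012/9, so the ratio is (1012/9)/(-253) = -4/9.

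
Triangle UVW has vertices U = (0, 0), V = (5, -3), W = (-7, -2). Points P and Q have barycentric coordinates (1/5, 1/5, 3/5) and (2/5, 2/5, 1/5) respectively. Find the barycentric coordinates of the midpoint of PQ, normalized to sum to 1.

Since both coordinate triples sum to 1, the midpoint's barycentrics are the componentwise average.
(1/5+2/5)/2 = 3/10; similarly 3/10 and 2/5.

(3/10, 3/10, 2/5)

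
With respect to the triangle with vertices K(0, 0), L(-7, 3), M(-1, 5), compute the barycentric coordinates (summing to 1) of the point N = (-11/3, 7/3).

(1/3, 1/2, 1/6)

Signed area of the reference triangle: [KLM] = ½·(0·(3−5) + (-7)·(5−0) + (-1)·(0−3)) = ½·(0 − 35 + 3) = -16.
[NLM] = ½·((-11/3)·(3−5) + (-7)·(5−(7/3)) + (-1)·(7/3−3)) = ½·(22/3 − 56/3 + 2/3) = -16/3, so the K-coordinate is (-16/3)/(-16) = 1/3.
[KNM] = ½·(0·(7/3−5) + (-11/3)·(5−0) + (-1)·(0−(7/3))) = ½·(0 − 55/3 + 7/3) = -8, so the L-coordinate is 1/2.
[KLN] = ½·(0·(3−(7/3)) + (-7)·(7/3−0) + (-11/3)·(0−3)) = ½·(0 − 49/3 + 11) = -8/3, so the M-coordinate is 1/6.
Check: 1/3 + 1/2 + 1/6 = 1.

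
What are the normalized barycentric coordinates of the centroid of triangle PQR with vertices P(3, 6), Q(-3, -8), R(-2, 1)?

(1/3, 1/3, 1/3)

The centroid is the average of the vertices, so each weight is 1/3.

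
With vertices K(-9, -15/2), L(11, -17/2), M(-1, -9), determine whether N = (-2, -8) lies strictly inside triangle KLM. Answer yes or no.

yes

Barycentric coordinates of N: (25/44, 13/44, 3/22).
The three coordinates are positive, positive, positive; a point is interior exactly when all three are positive.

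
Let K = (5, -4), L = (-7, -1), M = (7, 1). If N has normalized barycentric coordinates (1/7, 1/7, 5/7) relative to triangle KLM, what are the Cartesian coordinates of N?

(33/7, 0)

N = (1/7)·K + (1/7)·L + (5/7)·M.
x-coordinate: (1/7)·5 + (1/7)·(-7) + (5/7)·7 = 33/7.
y-coordinate: (1/7)·(-4) + (1/7)·(-1) + (5/7)·1 = 0.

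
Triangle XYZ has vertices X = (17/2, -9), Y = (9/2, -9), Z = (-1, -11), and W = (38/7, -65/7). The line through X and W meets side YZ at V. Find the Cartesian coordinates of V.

(25/8, -19/2)

Barycentric coordinates of W with respect to XYZ: (3/7, 3/7, 1/7).
On side YZ the X-coordinate is zero; dropping W's X-weight 3/7 and renormalizing the remaining 3/7 : 1/7 gives weights 3/4, 1/4 on Y, Z.
V = (3/4)·(9/2, -9) + (1/4)·(-1, -11) = (25/8, -19/2).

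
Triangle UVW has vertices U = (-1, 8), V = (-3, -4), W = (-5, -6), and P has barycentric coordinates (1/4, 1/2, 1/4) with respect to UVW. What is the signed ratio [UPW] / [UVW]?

1/2

The signed ratio [UPW]/[UVW] equals the barycentric coordinate of P at vertex V, which is 1/2.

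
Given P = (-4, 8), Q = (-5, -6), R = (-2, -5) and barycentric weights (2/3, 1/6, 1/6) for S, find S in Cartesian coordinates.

S = (2/3)·P + (1/6)·Q + (1/6)·R.
x-coordinate: (2/3)·(-4) + (1/6)·(-5) + (1/6)·(-2) = -23/6.
y-coordinate: (2/3)·8 + (1/6)·(-6) + (1/6)·(-5) = 7/2.

(-23/6, 7/2)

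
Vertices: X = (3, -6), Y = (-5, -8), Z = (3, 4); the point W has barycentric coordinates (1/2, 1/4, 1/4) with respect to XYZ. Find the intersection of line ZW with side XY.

Line ZW meets XY where the Z-coordinate vanishes; zeroing W's Z-weight and renormalizing leaves X, Y-weights 1/2 : 1/4 → (2/3, 1/3).
So V = (2/3)·X + (1/3)·Y = (1/3, -20/3).

(1/3, -20/3)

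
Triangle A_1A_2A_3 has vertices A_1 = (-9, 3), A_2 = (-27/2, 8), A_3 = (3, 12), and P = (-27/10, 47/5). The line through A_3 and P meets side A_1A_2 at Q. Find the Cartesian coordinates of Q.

Barycentric coordinates of P with respect to A_1A_2A_3: (1/5, 1/5, 3/5).
On side A_1A_2 the A_3-coordinate is zero; dropping P's A_3-weight 3/5 and renormalizing the remaining 1/5 : 1/5 gives weights 1/2, 1/2 on A_1, A_2.
Q = (1/2)·(-9, 3) + (1/2)·(-27/2, 8) = (-45/4, 11/2).

(-45/4, 11/2)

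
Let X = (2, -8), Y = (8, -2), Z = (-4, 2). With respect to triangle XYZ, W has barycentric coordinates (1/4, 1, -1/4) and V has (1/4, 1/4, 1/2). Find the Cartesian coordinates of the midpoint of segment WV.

(5, -3)

Barycentric coordinates of the midpoint are the average: (1/4, 5/8, 1/8).
Converting: (1/4)·X + (5/8)·Y + (1/8)·Z = (5, -3).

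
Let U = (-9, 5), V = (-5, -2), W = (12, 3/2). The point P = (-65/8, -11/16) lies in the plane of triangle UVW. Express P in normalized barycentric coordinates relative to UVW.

(1/4, 7/8, -1/8)

Signed area of the reference triangle: [UVW] = ½·((-9)·(-2−(3/2)) + (-5)·(3/2−5) + 12·(5−(-2))) = ½·(63/2 + 35/2 + 84) = 133/2.
[PVW] = ½·((-65/8)·(-2−(3/2)) + (-5)·(3/2−(-11/16)) + 12·(-11/16−(-2))) = ½·(455/16 − 175/16 + 63/4) = 133/8, so the U-coordinate is (133/8)/(133/2) = 1/4.
[UPW] = ½·((-9)·(-11/16−(3/2)) + (-65/8)·(3/2−5) + 12·(5−(-11/16))) = ½·(315/16 + 455/16 + 273/4) = 931/16, so the V-coordinate is 7/8.
[UVP] = ½·((-9)·(-2−(-11/16)) + (-5)·(-11/16−5) + (-65/8)·(5−(-2))) = ½·(189/16 + 455/16 − 455/8) = -133/16, so the W-coordinate is -1/8.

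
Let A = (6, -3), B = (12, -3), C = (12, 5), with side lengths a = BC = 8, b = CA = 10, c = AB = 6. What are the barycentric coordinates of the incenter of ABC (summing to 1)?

(1/3, 5/12, 1/4)

The incenter has barycentric coordinates proportional to the opposite side lengths: (8 : 10 : 6).
Normalizing by 8+10+6 = 24 gives (1/3, 5/12, 1/4).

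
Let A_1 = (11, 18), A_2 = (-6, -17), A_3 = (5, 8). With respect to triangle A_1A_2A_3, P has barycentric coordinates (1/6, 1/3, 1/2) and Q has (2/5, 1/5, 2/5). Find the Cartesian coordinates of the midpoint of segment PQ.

Barycentric coordinates of the midpoint are the average: (17/60, 4/15, 9/20).
Converting: (17/60)·A_1 + (4/15)·A_2 + (9/20)·A_3 = (113/30, 25/6).

(113/30, 25/6)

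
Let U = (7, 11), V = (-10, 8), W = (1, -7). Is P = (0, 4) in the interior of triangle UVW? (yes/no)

yes

Barycentric coordinates of P: (53/144, 7/24, 49/144).
The three coordinates are positive, positive, positive; a point is interior exactly when all three are positive.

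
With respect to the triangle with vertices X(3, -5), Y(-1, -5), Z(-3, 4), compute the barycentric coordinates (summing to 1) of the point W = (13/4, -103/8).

(5/8, 5/4, -7/8)

Signed area of the reference triangle: [XYZ] = ½·(3·(-5−4) + (-1)·(4−(-5)) + (-3)·(-5−(-5))) = ½·(-27 − 9 + 0) = -18.
[WYZ] = ½·((13/4)·(-5−4) + (-1)·(4−(-103/8)) + (-3)·(-103/8−(-5))) = ½·(-117/4 − 135/8 + 189/8) = -45/4, so the X-coordinate is (-45/4)/(-18) = 5/8.
[XWZ] = ½·(3·(-103/8−4) + (13/4)·(4−(-5)) + (-3)·(-5−(-103/8))) = ½·(-405/8 + 117/4 − 189/8) = -45/2, so the Y-coordinate is 5/4.
[XYW] = ½·(3·(-5−(-103/8)) + (-1)·(-103/8−(-5)) + (13/4)·(-5−(-5))) = ½·(189/8 + 63/8 + 0) = 63/4, so the Z-coordinate is -7/8.
Check: 5/8 + 5/4 − 7/8 = 1.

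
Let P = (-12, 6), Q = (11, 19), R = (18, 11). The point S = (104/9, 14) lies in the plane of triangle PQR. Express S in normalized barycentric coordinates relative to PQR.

Signed area of the reference triangle: [PQR] = ½·((-12)·(19−11) + 11·(11−6) + 18·(6−19)) = ½·(-96 + 55 − 234) = -275/2.
[SQR] = ½·((104/9)·(19−11) + 11·(11−14) + 18·(14−19)) = ½·(832/9 − 33 − 90) = -275/18, so the P-coordinate is (-275/18)/(-275/2) = 1/9.
[PSR] = ½·((-12)·(14−11) + (104/9)·(11−6) + 18·(6−14)) = ½·(-36 + 520/9 − 144) = -550/9, so the Q-coordinate is 4/9.
[PQS] = ½·((-12)·(19−14) + 11·(14−6) + (104/9)·(6−19)) = ½·(-60 + 88 − 1352/9) = -550/9, so the R-coordinate is 4/9.

(1/9, 4/9, 4/9)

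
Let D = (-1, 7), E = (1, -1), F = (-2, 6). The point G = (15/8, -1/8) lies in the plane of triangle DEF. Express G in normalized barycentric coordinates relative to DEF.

(7/8, 1, -7/8)

Signed area of the reference triangle: [DEF] = ½·((-1)·(-1−6) + 1·(6−7) + (-2)·(7−(-1))) = ½·(7 − 1 − 16) = -5.
[GEF] = ½·((15/8)·(-1−6) + 1·(6−(-1/8)) + (-2)·(-1/8−(-1))) = ½·(-105/8 + 49/8 − 7/4) = -35/8, so the D-coordinate is (-35/8)/(-5) = 7/8.
[DGF] = ½·((-1)·(-1/8−6) + (15/8)·(6−7) + (-2)·(7−(-1/8))) = ½·(49/8 − 15/8 − 57/4) = -5, so the E-coordinate is 1.
[DEG] = ½·((-1)·(-1−(-1/8)) + 1·(-1/8−7) + (15/8)·(7−(-1))) = ½·(7/8 − 57/8 + 15) = 35/8, so the F-coordinate is -7/8.
Check: 7/8 + 1 − 7/8 = 1.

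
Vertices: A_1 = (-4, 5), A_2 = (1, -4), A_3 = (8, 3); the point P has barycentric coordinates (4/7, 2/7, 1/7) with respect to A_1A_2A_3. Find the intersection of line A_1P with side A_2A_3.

(10/3, -5/3)

Line A_1P meets A_2A_3 where the A_1-coordinate vanishes; zeroing P's A_1-weight and renormalizing leaves A_2, A_3-weights 2/7 : 1/7 → (2/3, 1/3).
So Q = (2/3)·A_2 + (1/3)·A_3 = (10/3, -5/3).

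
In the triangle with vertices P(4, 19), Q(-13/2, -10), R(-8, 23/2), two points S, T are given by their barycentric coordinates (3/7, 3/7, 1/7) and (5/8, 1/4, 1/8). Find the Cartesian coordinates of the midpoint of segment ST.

(-131/112, 261/32)

Barycentric coordinates of the midpoint are the average: (59/112, 19/56, 15/112).
Converting: (59/112)·P + (19/56)·Q + (15/112)·R = (-131/112, 261/32).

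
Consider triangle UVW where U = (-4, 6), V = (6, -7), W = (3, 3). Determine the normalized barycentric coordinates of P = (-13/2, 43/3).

(1, -5/6, 5/6)

Signed area of the reference triangle: [UVW] = ½·((-4)·(-7−3) + 6·(3−6) + 3·(6−(-7))) = ½·(40 − 18 + 39) = 61/2.
[PVW] = ½·((-13/2)·(-7−3) + 6·(3−(43/3)) + 3·(43/3−(-7))) = ½·(65 − 68 + 64) = 61/2, so the U-coordinate is (61/2)/(61/2) = 1.
[UPW] = ½·((-4)·(43/3−3) + (-13/2)·(3−6) + 3·(6−(43/3))) = ½·(-136/3 + 39/2 − 25) = -305/12, so the V-coordinate is -5/6.
[UVP] = ½·((-4)·(-7−(43/3)) + 6·(43/3−6) + (-13/2)·(6−(-7))) = ½·(256/3 + 50 − 169/2) = 305/12, so the W-coordinate is 5/6.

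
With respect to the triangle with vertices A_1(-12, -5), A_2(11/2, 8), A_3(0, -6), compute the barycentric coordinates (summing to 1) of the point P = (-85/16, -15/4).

(1/2, 1/8, 3/8)

Signed area of the reference triangle: [A_1A_2A_3] = ½·((-12)·(8−(-6)) + (11/2)·(-6−(-5)) + 0·(-5−8)) = ½·(-168 − 11/2 + 0) = -347/4.
[PA_2A_3] = ½·((-85/16)·(8−(-6)) + (11/2)·(-6−(-15/4)) + 0·(-15/4−8)) = ½·(-595/8 − 99/8 + 0) = -347/8, so the A_1-coordinate is (-347/8)/(-347/4) = 1/2.
[A_1PA_3] = ½·((-12)·(-15/4−(-6)) + (-85/16)·(-6−(-5)) + 0·(-5−(-15/4))) = ½·(-27 + 85/16 + 0) = -347/32, so the A_2-coordinate is 1/8.
[A_1A_2P] = ½·((-12)·(8−(-15/4)) + (11/2)·(-15/4−(-5)) + (-85/16)·(-5−8)) = ½·(-141 + 55/8 + 1105/16) = -1041/32, so the A_3-coordinate is 3/8.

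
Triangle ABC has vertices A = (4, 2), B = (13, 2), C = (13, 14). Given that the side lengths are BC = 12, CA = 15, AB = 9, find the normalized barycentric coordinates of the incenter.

The incenter has barycentric coordinates proportional to the opposite side lengths: (12 : 15 : 9).
Normalizing by 12+15+9 = 36 gives (1/3, 5/12, 1/4).

(1/3, 5/12, 1/4)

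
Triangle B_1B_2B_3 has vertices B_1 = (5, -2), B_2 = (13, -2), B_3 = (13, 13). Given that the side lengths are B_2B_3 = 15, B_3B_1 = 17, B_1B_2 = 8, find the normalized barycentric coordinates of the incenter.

The incenter has barycentric coordinates proportional to the opposite side lengths: (15 : 17 : 8).
Normalizing by 15+17+8 = 40 gives (3/8, 17/40, 1/5).

(3/8, 17/40, 1/5)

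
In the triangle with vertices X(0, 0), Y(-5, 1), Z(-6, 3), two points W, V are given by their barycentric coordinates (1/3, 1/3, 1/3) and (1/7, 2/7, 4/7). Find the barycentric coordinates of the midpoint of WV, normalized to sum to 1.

Since both coordinate triples sum to 1, the midpoint's barycentrics are the componentwise average.
(1/3+1/7)/2 = 5/21; similarly 13/42 and 19/42.

(5/21, 13/42, 19/42)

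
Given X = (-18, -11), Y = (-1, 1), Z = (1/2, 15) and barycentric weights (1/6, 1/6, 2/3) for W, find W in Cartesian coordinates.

W = (1/6)·X + (1/6)·Y + (2/3)·Z.
x-coordinate: (1/6)·(-18) + (1/6)·(-1) + (2/3)·(1/2) = -17/6.
y-coordinate: (1/6)·(-11) + (1/6)·1 + (2/3)·15 = 25/3.

(-17/6, 25/3)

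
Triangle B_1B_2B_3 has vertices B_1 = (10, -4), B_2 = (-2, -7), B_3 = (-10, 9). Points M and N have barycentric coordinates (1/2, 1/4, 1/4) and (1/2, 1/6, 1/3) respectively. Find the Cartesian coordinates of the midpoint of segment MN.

(5/3, -5/6)

Barycentric coordinates of the midpoint are the average: (1/2, 5/24, 7/24).
Converting: (1/2)·B_1 + (5/24)·B_2 + (7/24)·B_3 = (5/3, -5/6).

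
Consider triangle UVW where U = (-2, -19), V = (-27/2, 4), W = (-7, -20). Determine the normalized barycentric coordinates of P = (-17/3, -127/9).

Signed area of the reference triangle: [UVW] = ½·((-2)·(4−(-20)) + (-27/2)·(-20−(-19)) + (-7)·(-19−4)) = ½·(-48 + 27/2 + 161) = 253/4.
[PVW] = ½·((-17/3)·(4−(-20)) + (-27/2)·(-20−(-127/9)) + (-7)·(-127/9−4)) = ½·(-136 + 159/2 + 1141/9) = 1265/36, so the U-coordinate is (1265/36)/(253/4) = 5/9.
[UPW] = ½·((-2)·(-127/9−(-20)) + (-17/3)·(-20−(-19)) + (-7)·(-19−(-127/9))) = ½·(-106/9 + 17/3 + 308/9) = 253/18, so the V-coordinate is 2/9.
[UVP] = ½·((-2)·(4−(-127/9)) + (-27/2)·(-127/9−(-19)) + (-17/3)·(-19−4)) = ½·(-326/9 − 66 + 391/3) = 253/18, so the W-coordinate is 2/9.

(5/9, 2/9, 2/9)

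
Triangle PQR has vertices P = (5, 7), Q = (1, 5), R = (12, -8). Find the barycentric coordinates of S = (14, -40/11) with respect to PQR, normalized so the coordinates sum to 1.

Signed area of the reference triangle: [PQR] = ½·(5·(5−(-8)) + 1·(-8−7) + 12·(7−5)) = ½·(65 − 15 + 24) = 37.
[SQR] = ½·(14·(5−(-8)) + 1·(-8−(-40/11)) + 12·(-40/11−5)) = ½·(182 − 48/11 − 1140/11) = 37, so the P-coordinate is 37/37 = 1.
[PSR] = ½·(5·(-40/11−(-8)) + 14·(-8−7) + 12·(7−(-40/11))) = ½·(240/11 − 210 + 1404/11) = -333/11, so the Q-coordinate is -9/11.
[PQS] = ½·(5·(5−(-40/11)) + 1·(-40/11−7) + 14·(7−5)) = ½·(475/11 − 117/11 + 28) = 333/11, so the R-coordinate is 9/11.
Check: 1 − 9/11 + 9/11 = 1.

(1, -9/11, 9/11)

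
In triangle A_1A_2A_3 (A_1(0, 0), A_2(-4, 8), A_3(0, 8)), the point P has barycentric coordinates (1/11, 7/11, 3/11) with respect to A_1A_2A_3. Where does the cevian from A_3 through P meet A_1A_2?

Line A_3P meets A_1A_2 where the A_3-coordinate vanishes; zeroing P's A_3-weight and renormalizing leaves A_1, A_2-weights 1/11 : 7/11 → (1/8, 7/8).
So Q = (1/8)·A_1 + (7/8)·A_2 = (-7/2, 7).

(-7/2, 7)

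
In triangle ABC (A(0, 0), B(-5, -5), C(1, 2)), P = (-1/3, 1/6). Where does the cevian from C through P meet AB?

(-5/3, -5/3)

Barycentric coordinates of P with respect to ABC: (1/3, 1/6, 1/2).
On side AB the C-coordinate is zero; dropping P's C-weight 1/2 and renormalizing the remaining 1/3 : 1/6 gives weights 2/3, 1/3 on A, B.
Q = (2/3)·(0, 0) + (1/3)·(-5, -5) = (-5/3, -5/3).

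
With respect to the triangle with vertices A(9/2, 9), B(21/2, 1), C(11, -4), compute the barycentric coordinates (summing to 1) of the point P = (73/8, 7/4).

Signed area of the reference triangle: [ABC] = ½·((9/2)·(1−(-4)) + (21/2)·(-4−9) + 11·(9−1)) = ½·(45/2 − 273/2 + 88) = -13.
[PBC] = ½·((73/8)·(1−(-4)) + (21/2)·(-4−(7/4)) + 11·(7/4−1)) = ½·(365/8 − 483/8 + 33/4) = -13/4, so the A-coordinate is (-13/4)/(-13) = 1/4.
[APC] = ½·((9/2)·(7/4−(-4)) + (73/8)·(-4−9) + 11·(9−(7/4))) = ½·(207/8 − 949/8 + 319/4) = -13/2, so the B-coordinate is 1/2.
[ABP] = ½·((9/2)·(1−(7/4)) + (21/2)·(7/4−9) + (73/8)·(9−1)) = ½·(-27/8 − 609/8 + 73) = -13/4, so the C-coordinate is 1/4.
Check: 1/4 + 1/2 + 1/4 = 1.

(1/4, 1/2, 1/4)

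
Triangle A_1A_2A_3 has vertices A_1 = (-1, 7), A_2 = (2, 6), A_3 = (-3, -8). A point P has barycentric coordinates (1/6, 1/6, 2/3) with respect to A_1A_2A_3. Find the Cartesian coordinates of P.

(-11/6, -19/6)

P = (1/6)·A_1 + (1/6)·A_2 + (2/3)·A_3.
x-coordinate: (1/6)·(-1) + (1/6)·2 + (2/3)·(-3) = -11/6.
y-coordinate: (1/6)·7 + (1/6)·6 + (2/3)·(-8) = -19/6.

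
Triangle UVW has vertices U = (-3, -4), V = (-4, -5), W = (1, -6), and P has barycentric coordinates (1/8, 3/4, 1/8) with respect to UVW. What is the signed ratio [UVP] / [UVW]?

The signed ratio [UVP]/[UVW] equals the barycentric coordinate of P at vertex W, which is 1/8.

1/8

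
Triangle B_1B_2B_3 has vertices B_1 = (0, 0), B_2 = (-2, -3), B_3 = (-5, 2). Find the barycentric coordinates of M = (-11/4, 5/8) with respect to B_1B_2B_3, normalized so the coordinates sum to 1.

(3/8, 1/8, 1/2)

Signed area of the reference triangle: [B_1B_2B_3] = ½·(0·(-3−2) + (-2)·(2−0) + (-5)·(0−(-3))) = ½·(0 − 4 − 15) = -19/2.
[MB_2B_3] = ½·((-11/4)·(-3−2) + (-2)·(2−(5/8)) + (-5)·(5/8−(-3))) = ½·(55/4 − 11/4 − 145/8) = -57/16, so the B_1-coordinate is (-57/16)/(-19/2) = 3/8.
[B_1MB_3] = ½·(0·(5/8−2) + (-11/4)·(2−0) + (-5)·(0−(5/8))) = ½·(0 − 11/2 + 25/8) = -19/16, so the B_2-coordinate is 1/8.
[B_1B_2M] = ½·(0·(-3−(5/8)) + (-2)·(5/8−0) + (-11/4)·(0−(-3))) = ½·(0 − 5/4 − 33/4) = -19/4, so the B_3-coordinate is 1/2.
Check: 3/8 + 1/8 + 1/2 = 1.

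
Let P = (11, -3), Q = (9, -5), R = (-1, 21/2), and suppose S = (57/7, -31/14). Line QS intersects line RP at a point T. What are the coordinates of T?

Barycentric coordinates of S with respect to PQR: (2/7, 4/7, 1/7).
On side RP the Q-coordinate is zero; dropping S's Q-weight 4/7 and renormalizing the remaining 1/7 : 2/7 gives weights 1/3, 2/3 on R, P.
T = (1/3)·(-1, 21/2) + (2/3)·(11, -3) = (7, 3/2).

(7, 3/2)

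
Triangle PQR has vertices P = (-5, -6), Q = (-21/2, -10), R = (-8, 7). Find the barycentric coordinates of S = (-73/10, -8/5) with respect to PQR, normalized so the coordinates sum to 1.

(2/5, 1/5, 2/5)

Signed area of the reference triangle: [PQR] = ½·((-5)·(-10−7) + (-21/2)·(7−(-6)) + (-8)·(-6−(-10))) = ½·(85 − 273/2 − 32) = -167/4.
[SQR] = ½·((-73/10)·(-10−7) + (-21/2)·(7−(-8/5)) + (-8)·(-8/5−(-10))) = ½·(1241/10 − 903/10 − 336/5) = -167/10, so the P-coordinate is (-167/10)/(-167/4) = 2/5.
[PSR] = ½·((-5)·(-8/5−7) + (-73/10)·(7−(-6)) + (-8)·(-6−(-8/5))) = ½·(43 − 949/10 + 176/5) = -167/20, so the Q-coordinate is 1/5.
[PQS] = ½·((-5)·(-10−(-8/5)) + (-21/2)·(-8/5−(-6)) + (-73/10)·(-6−(-10))) = ½·(42 − 231/5 − 146/5) = -167/10, so the R-coordinate is 2/5.
Check: 2/5 + 1/5 + 2/5 = 1.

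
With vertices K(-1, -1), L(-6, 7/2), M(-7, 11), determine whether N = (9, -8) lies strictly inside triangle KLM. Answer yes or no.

Barycentric coordinates of N: (101/33, -26/11, 10/33).
The three coordinates are positive, negative, positive; a point is interior exactly when all three are positive.

no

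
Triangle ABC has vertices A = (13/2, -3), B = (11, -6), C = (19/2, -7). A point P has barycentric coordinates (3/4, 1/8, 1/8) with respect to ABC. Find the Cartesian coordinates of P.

P = (3/4)·A + (1/8)·B + (1/8)·C.
x-coordinate: (3/4)·(13/2) + (1/8)·11 + (1/8)·(19/2) = 119/16.
y-coordinate: (3/4)·(-3) + (1/8)·(-6) + (1/8)·(-7) = -31/8.

(119/16, -31/8)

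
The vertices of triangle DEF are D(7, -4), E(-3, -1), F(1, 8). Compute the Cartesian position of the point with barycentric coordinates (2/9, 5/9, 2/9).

(1/9, 1/3)

G = (2/9)·D + (5/9)·E + (2/9)·F.
x-coordinate: (2/9)·7 + (5/9)·(-3) + (2/9)·1 = 1/9.
y-coordinate: (2/9)·(-4) + (5/9)·(-1) + (2/9)·8 = 1/3.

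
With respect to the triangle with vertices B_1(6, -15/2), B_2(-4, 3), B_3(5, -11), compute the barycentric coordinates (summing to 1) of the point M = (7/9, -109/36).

(5/18, 1/2, 2/9)

Signed area of the reference triangle: [B_1B_2B_3] = ½·(6·(3−(-11)) + (-4)·(-11−(-15/2)) + 5·(-15/2−3)) = ½·(84 + 14 − 105/2) = 91/4.
[MB_2B_3] = ½·((7/9)·(3−(-11)) + (-4)·(-11−(-109/36)) + 5·(-109/36−3)) = ½·(98/9 + 287/9 − 1085/36) = 455/72, so the B_1-coordinate is (455/72)/(91/4) = 5/18.
[B_1MB_3] = ½·(6·(-109/36−(-11)) + (7/9)·(-11−(-15/2)) + 5·(-15/2−(-109/36))) = ½·(287/6 − 49/18 − 805/36) = 91/8, so the B_2-coordinate is 1/2.
[B_1B_2M] = ½·(6·(3−(-109/36)) + (-4)·(-109/36−(-15/2)) + (7/9)·(-15/2−3)) = ½·(217/6 − 161/9 − 49/6) = 91/18, so the B_3-coordinate is 2/9.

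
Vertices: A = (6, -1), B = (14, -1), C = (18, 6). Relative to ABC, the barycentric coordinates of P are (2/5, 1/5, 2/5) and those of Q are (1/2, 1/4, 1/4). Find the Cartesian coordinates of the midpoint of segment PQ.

Barycentric coordinates of the midpoint are the average: (9/20, 9/40, 13/40).
Converting: (9/20)·A + (9/40)·B + (13/40)·C = (117/10, 51/40).

(117/10, 51/40)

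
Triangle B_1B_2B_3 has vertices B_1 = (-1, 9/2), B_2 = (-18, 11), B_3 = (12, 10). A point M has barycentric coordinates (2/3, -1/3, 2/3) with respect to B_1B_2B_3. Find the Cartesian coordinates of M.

(40/3, 6)

M = (2/3)·B_1 + (-1/3)·B_2 + (2/3)·B_3.
x-coordinate: (2/3)·(-1) + (-1/3)·(-18) + (2/3)·12 = 40/3.
y-coordinate: (2/3)·(9/2) + (-1/3)·11 + (2/3)·10 = 6.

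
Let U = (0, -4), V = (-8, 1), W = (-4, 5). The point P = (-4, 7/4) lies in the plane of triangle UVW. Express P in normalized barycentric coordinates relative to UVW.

(1/4, 1/4, 1/2)

Signed area of the reference triangle: [UVW] = ½·(0·(1−5) + (-8)·(5−(-4)) + (-4)·(-4−1)) = ½·(0 − 72 + 20) = -26.
[PVW] = ½·((-4)·(1−5) + (-8)·(5−(7/4)) + (-4)·(7/4−1)) = ½·(16 − 26 − 3) = -13/2, so the U-coordinate is (-13/2)/(-26) = 1/4.
[UPW] = ½·(0·(7/4−5) + (-4)·(5−(-4)) + (-4)·(-4−(7/4))) = ½·(0 − 36 + 23) = -13/2, so the V-coordinate is 1/4.
[UVP] = ½·(0·(1−(7/4)) + (-8)·(7/4−(-4)) + (-4)·(-4−1)) = ½·(0 − 46 + 20) = -13, so the W-coordinate is 1/2.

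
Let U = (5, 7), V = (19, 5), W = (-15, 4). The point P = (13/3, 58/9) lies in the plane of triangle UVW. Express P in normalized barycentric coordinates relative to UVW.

Signed area of the reference triangle: [UVW] = ½·(5·(5−4) + 19·(4−7) + (-15)·(7−5)) = ½·(5 − 57 − 30) = -41.
[PVW] = ½·((13/3)·(5−4) + 19·(4−(58/9)) + (-15)·(58/9−5)) = ½·(13/3 − 418/9 − 65/3) = -287/9, so the U-coordinate is (-287/9)/(-41) = 7/9.
[UPW] = ½·(5·(58/9−4) + (13/3)·(4−7) + (-15)·(7−(58/9))) = ½·(110/9 − 13 − 25/3) = -41/9, so the V-coordinate is 1/9.
[UVP] = ½·(5·(5−(58/9)) + 19·(58/9−7) + (13/3)·(7−5)) = ½·(-65/9 − 95/9 + 26/3) = -41/9, so the W-coordinate is 1/9.

(7/9, 1/9, 1/9)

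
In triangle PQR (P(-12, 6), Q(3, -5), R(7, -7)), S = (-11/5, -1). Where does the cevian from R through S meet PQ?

Barycentric coordinates of S with respect to PQR: (2/5, 2/5, 1/5).
On side PQ the R-coordinate is zero; dropping S's R-weight 1/5 and renormalizing the remaining 2/5 : 2/5 gives weights 1/2, 1/2 on P, Q.
T = (1/2)·(-12, 6) + (1/2)·(3, -5) = (-9/2, 1/2).

(-9/2, 1/2)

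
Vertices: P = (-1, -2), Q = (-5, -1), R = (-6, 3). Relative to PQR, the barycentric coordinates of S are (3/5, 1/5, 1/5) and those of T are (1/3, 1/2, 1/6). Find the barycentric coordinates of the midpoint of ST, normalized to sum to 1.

(7/15, 7/20, 11/60)

Since both coordinate triples sum to 1, the midpoint's barycentrics are the componentwise average.
(3/5+1/3)/2 = 7/15; similarly 7/20 and 11/60.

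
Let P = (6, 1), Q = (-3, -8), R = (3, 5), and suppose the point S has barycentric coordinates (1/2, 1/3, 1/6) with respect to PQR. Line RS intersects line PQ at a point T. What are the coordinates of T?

Line RS meets PQ where the R-coordinate vanishes; zeroing S's R-weight and renormalizing leaves P, Q-weights 1/2 : 1/3 → (3/5, 2/5).
So T = (3/5)·P + (2/5)·Q = (12/5, -13/5).

(12/5, -13/5)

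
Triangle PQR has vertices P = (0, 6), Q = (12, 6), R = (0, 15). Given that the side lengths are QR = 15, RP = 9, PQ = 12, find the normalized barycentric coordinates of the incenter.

(5/12, 1/4, 1/3)

The incenter has barycentric coordinates proportional to the opposite side lengths: (15 : 9 : 12).
Normalizing by 15+9+12 = 36 gives (5/12, 1/4, 1/3).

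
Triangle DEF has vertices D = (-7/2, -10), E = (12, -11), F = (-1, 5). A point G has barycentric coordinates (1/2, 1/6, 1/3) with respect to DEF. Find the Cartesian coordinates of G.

(-1/12, -31/6)

G = (1/2)·D + (1/6)·E + (1/3)·F.
x-coordinate: (1/2)·(-7/2) + (1/6)·12 + (1/3)·(-1) = -1/12.
y-coordinate: (1/2)·(-10) + (1/6)·(-11) + (1/3)·5 = -31/6.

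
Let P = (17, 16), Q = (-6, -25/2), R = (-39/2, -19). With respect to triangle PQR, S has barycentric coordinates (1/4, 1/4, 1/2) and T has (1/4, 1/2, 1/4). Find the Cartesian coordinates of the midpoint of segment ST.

(-85/16, -125/16)

Barycentric coordinates of the midpoint are the average: (1/4, 3/8, 3/8).
Converting: (1/4)·P + (3/8)·Q + (3/8)·R = (-85/16, -125/16).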